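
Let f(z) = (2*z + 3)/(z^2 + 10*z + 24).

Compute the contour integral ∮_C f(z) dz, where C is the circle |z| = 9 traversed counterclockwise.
By the residue theorem, ∮_C f(z) dz = 2πi · (sum of the residues of f at the poles inside |z| = 9).

The denominator factors as (z + 6)*(z + 4), so the singularities of f are simple poles at z = -6, z = -4.
  |-6|² = 36 < 81 = 9², so this pole is inside the contour.
  |-4|² = 16 < 81 = 9², so this pole is inside the contour.

With P(z) = 2*z + 3 and Q(z) = z^2 + 10*z + 24, each pole is simple, so Res(f, z₀) = P(z₀)/Q'(z₀) with Q'(z) = 2*z + 10.
  Res(f, -6) = P(-6)/Q'(-6) = (-9)/(-2) = 9/2
  Res(f, -4) = P(-4)/Q'(-4) = (-5)/(2) = -5/2

Sum of residues inside C: 2
∮_C f(z) dz = 2πi · (2) = 4*I*pi

Final answer: 4*I*pi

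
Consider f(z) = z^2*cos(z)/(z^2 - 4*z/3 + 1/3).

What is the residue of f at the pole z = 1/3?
Write f(z) = P(z)/Q(z) with P(z) = z^2*cos(z) and Q(z) = z^2 - 4*z/3 + 1/3.
The denominator factors as Q(z) = (z - 1/3)*(z - 1), so z = 1/3 is a simple zero of Q and P is analytic there; z = 1/3 is therefore a simple pole and
  Res(f, z₀) = P(z₀)/Q'(z₀).

Q'(z) = 2*z - 4/3, so Q'(1/3) = -2/3.
P(1/3) = cos(1/3)/9.

Res(f, 1/3) = (cos(1/3)/9)/(-2/3) = -cos(1/3)/6

Final answer: -cos(1/3)/6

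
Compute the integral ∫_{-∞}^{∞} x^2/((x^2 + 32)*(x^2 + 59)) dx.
pi*(-4*sqrt(2) + sqrt(59))/27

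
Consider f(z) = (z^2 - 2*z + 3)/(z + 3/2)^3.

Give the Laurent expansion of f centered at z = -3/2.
Put w = z - (-3/2), i.e. z = w - 3/2. The denominator is w^3, so it suffices to rewrite the numerator in powers of w.

P(z) = z^2 - 2*z + 3
P(w - 3/2) = 33/4 - 5*w + w^2

Dividing each term by w^3:
  f = 33/(4*w^3) - 5/w^2 + 1/w

Substituting back w = z + 3/2:
  f(z) = 33/(4*(z + 3/2)^3) - 5/(z + 3/2)^2 + 1/(z + 3/2)

The series is finite because the numerator is a polynomial; the negative powers form the principal part, and the coefficient of 1/(z + 3/2) gives Res(f, -3/2) = 1.

Final answer: 33/(4*(z + 3/2)^3) - 5/(z + 3/2)^2 + 1/(z + 3/2)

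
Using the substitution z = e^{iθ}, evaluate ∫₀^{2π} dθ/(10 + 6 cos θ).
Let J = ∫₀^{2π} dθ/(10 + 6 cos θ).
Put z = e^{iθ}: then cos θ = (z + 1/z)/2, dθ = dz/(iz), and z runs once counterclockwise around |z| = 1:
  J = ∮_{|z|=1} 1/(10 + 6*(z + 1/z)/2) · dz/(iz) = (2/i) ∮_{|z|=1} dz/(6*z^2 + 20*z + 6).
The roots of 6*z^2 + 20*z + 6 are z = (-10 ± sqrt(10^2 - 6^2))/6, with sqrt(64) = 8; their product is 1, so only z₊ = -1/3 lies inside the unit circle (z₋ = -3 lies outside).
z₊ is a simple zero of q(z) = 6*z^2 + 20*z + 6, so Res(1/q, z₊) = 1/q'(z₊) with q'(z) = 12*z + 20; and q'(z₊) = 6*(z₊ - z₋) = 16.
Therefore J = (2/i) · 2πi · 1/(16) = 2*pi/(8) = pi/4

Final answer: pi/4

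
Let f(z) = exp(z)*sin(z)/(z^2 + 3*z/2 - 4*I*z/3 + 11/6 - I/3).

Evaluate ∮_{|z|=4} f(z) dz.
By the residue theorem, ∮_C f(z) dz = 2πi · (sum of the residues of f at the poles inside |z| = 4).

The denominator factors as (z + 1 - 2*I)*(z + 1/2 + 2*I/3), so the singularities of f are simple poles at z = -1 + 2*I, z = -1/2 - 2*I/3.
  |-1 + 2*I|² = 5 < 16 = 4², so this pole is inside the contour.
  |-1/2 - 2*I/3|² = 25/36 < 16 = 4², so this pole is inside the contour.

With P(z) = exp(z)*sin(z) and Q(z) = z^2 + 3*z/2 - 4*I*z/3 + 11/6 - I/3, each pole is simple, so Res(f, z₀) = P(z₀)/Q'(z₀) with Q'(z) = 2*z + 3/2 - 4*I/3.
  Res(f, -1 + 2*I) = P(-1 + 2*I)/Q'(-1 + 2*I) = (-exp(-1 + 2*I)*sin(1 - 2*I))/(-1/2 + 8*I/3) = (18/265 + 96*I/265)*exp(-1 + 2*I)*sin(1 - 2*I)
  Res(f, -1/2 - 2*I/3) = P(-1/2 - 2*I/3)/Q'(-1/2 - 2*I/3) = (-exp(-1/2 - 2*I/3)*sin(1/2 + 2*I/3))/(1/2 - 8*I/3) = (-18/265 - 96*I/265)*exp(-1/2 - 2*I/3)*sin(1/2 + 2*I/3)

Sum of residues inside C: (-18/265 - 96*I/265)*exp(-1/2 - 2*I/3)*sin(1/2 + 2*I/3) + (18/265 + 96*I/265)*exp(-1 + 2*I)*sin(1 - 2*I)
∮_C f(z) dz = 2πi · ((-18/265 - 96*I/265)*exp(-1/2 - 2*I/3)*sin(1/2 + 2*I/3) + (18/265 + 96*I/265)*exp(-1 + 2*I)*sin(1 - 2*I)) = pi*(-192/265 + 36*I/265)*exp(-1 + 2*I)*sin(1 - 2*I) + pi*(192/265 - 36*I/265)*exp(-1/2 - 2*I/3)*sin(1/2 + 2*I/3)

Final answer: pi*(-192/265 + 36*I/265)*exp(-1 + 2*I)*sin(1 - 2*I) + pi*(192/265 - 36*I/265)*exp(-1/2 - 2*I/3)*sin(1/2 + 2*I/3)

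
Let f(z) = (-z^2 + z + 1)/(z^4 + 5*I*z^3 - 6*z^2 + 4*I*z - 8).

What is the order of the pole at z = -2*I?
Factor the denominator:
  z^4 + 5*I*z^3 - 6*z^2 + 4*I*z - 8 = (z + 2*I)^3*(z - I)

The numerator P(z) = -z^2 + z + 1 has P(-2*I) = 5 - 2*I ≠ 0, so no factor of (z + 2*I) cancels.
Near z = -2*I we can therefore write f(z) = g(z)/(z + 2*I)^3 with g analytic at -2*I and g(-2*I) ≠ 0 (g is the numerator divided by the remaining denominator factors).

Hence z = -2*I is a pole of order 3.

Final answer: 3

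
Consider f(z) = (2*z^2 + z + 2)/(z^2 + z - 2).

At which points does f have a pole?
The singularities of f are the zeros of the denominator. Factoring,
  z^2 + z - 2 = (z + 2)*(z - 1)
so the candidates are z = -2, z = 1.

Check the numerator P(z) = 2*z^2 + z + 2 at each one:
  P(-2) = 8 ≠ 0, so z = -2 is a (simple) pole.
  P(1) = 5 ≠ 0, so z = 1 is a (simple) pole.

Poles of f: {-2, 1}

Final answer: {-2, 1}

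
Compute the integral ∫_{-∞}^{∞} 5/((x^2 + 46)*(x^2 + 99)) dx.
Let f(z) = 5/((z^2 + 46)*(z^2 + 99)). The denominator has no real zeros and deg Q - deg P = 4 ≥ 2, so the integral of f over the upper semicircle |z| = R tends to 0 as R → ∞. Closing the contour in the upper half-plane,
  ∫_{-∞}^{∞} f(x) dx = 2πi · Σ Res(f, z_k)  over the poles with Im z_k > 0.

Zeros of the denominator: z^2 + 46 = 0 gives z = ±sqrt(46)*I; z^2 + 99 = 0 gives z = ±3*sqrt(11)*I.
Upper half-plane: z = 3*sqrt(11)*I, z = sqrt(46)*I (simple).

Each pole is a simple zero of Q(z) = z^4 + 145*z^2 + 4554, so Res(f, z₀) = P(z₀)/Q'(z₀) with P(z) = 5, Q'(z) = 4*z^3 + 290*z:
  Res(f, 3*sqrt(11)*I) = (5)/(-318*sqrt(11)*I) = 5*sqrt(11)*I/3498
  Res(f, sqrt(46)*I) = (5)/(106*sqrt(46)*I) = -5*sqrt(46)*I/4876

Sum of residues: 5*I*(-33*sqrt(46) + 46*sqrt(11))/160908
∫_{-∞}^{∞} f(x) dx = 2πi · (5*I*(-33*sqrt(46) + 46*sqrt(11))/160908) = 5*pi*(-46*sqrt(11) + 33*sqrt(46))/80454

Final answer: 5*pi*(-46*sqrt(11) + 33*sqrt(46))/80454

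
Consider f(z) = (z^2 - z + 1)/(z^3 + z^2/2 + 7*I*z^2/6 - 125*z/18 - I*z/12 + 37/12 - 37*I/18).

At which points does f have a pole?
{-3 - I/2, 1/2 - I/3, 2 - I/3}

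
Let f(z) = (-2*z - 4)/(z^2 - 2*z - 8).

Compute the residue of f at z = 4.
Write f(z) = P(z)/Q(z) with P(z) = -2*z - 4 and Q(z) = z^2 - 2*z - 8.
The denominator factors as Q(z) = (z - 4)*(z + 2), so z = 4 is a simple zero of Q and P is analytic there; z = 4 is therefore a simple pole and
  Res(f, z₀) = P(z₀)/Q'(z₀).

Q'(z) = 2*z - 2, so Q'(4) = 6.
P(4) = -12.

Res(f, 4) = (-12)/(6) = -2

Final answer: -2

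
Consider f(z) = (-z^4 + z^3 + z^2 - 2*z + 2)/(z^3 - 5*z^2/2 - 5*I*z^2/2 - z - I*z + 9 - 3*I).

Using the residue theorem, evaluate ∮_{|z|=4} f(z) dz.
By the residue theorem, ∮_C f(z) dz = 2πi · (sum of the residues of f at the poles inside |z| = 4).

The denominator factors as (z - 1 + I)*(z + 3/2 - I/2)*(z - 3 - 3*I), so the singularities of f are simple poles at z = 1 - I, z = -3/2 + I/2, z = 3 + 3*I.
  |1 - I|² = 2 < 16 = 4², so this pole is inside the contour.
  |-3/2 + I/2|² = 5/2 < 16 = 4², so this pole is inside the contour.
  |3 + 3*I|² = 18 > 16 = 4², so this pole is outside the contour.

With P(z) = -z^4 + z^3 + z^2 - 2*z + 2 and Q(z) = z^3 - 5*z^2/2 - 5*I*z^2/2 - z - I*z + 9 - 3*I, each pole is simple, so Res(f, z₀) = P(z₀)/Q'(z₀) with Q'(z) = 3*z^2 - 5*z - 5*I*z - 1 - I.
  Res(f, 1 - I) = P(1 - I)/Q'(1 - I) = (2 - 2*I)/(-11 - 7*I) = -4/85 + 18*I/85
  Res(f, -3/2 + I/2) = P(-3/2 + I/2)/Q'(-3/2 + I/2) = (3 + 27*I/4)/(15 - I/2) = 333/1802 + 411*I/901

Sum of residues inside C: 73/530 + 177*I/265
∮_C f(z) dz = 2πi · (73/530 + 177*I/265) = pi*(-354/265 + 73*I/265)

Final answer: pi*(-354/265 + 73*I/265)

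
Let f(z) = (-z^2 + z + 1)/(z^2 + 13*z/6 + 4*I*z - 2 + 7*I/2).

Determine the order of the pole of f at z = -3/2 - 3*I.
1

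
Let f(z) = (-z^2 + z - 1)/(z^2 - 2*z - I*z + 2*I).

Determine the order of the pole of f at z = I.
1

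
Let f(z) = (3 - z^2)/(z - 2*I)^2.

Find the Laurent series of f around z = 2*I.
Put w = z - (2*I), i.e. z = w + 2*I. The denominator is w^2, so it suffices to rewrite the numerator in powers of w.

P(z) = 3 - z^2
P(w + 2*I) = 7 - 4*I*w - w^2

Dividing each term by w^2:
  f = 7/w^2 - 4*I/w - 1

Substituting back w = z - 2*I:
  f(z) = 7/(z - 2*I)^2 - 4*I/(z - 2*I) - 1

The series is finite because the numerator is a polynomial; the negative powers form the principal part, and the coefficient of 1/(z - 2*I) gives Res(f, 2*I) = -4*I.

Final answer: 7/(z - 2*I)^2 - 4*I/(z - 2*I) - 1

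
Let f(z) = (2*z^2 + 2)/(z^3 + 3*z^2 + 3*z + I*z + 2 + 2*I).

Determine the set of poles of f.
{-2, -1 + I}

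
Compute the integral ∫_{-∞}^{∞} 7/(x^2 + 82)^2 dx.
7*sqrt(82)*pi/13448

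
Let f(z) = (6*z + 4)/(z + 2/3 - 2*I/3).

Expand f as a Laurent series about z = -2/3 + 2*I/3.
Put w = z - (-2/3 + 2*I/3), i.e. z = w - 2/3 + 2*I/3. The denominator is w, so it suffices to rewrite the numerator in powers of w.

P(z) = 6*z + 4
P(w - 2/3 + 2*I/3) = 4*I + 6*w

Dividing each term by w:
  f = 4*I/w + 6

Substituting back w = z + 2/3 - 2*I/3:
  f(z) = 4*I/(z + 2/3 - 2*I/3) + 6

The series is finite because the numerator is a polynomial; the negative powers form the principal part, and the coefficient of 1/(z + 2/3 - 2*I/3) gives Res(f, -2/3 + 2*I/3) = 4*I.

Final answer: 4*I/(z + 2/3 - 2*I/3) + 6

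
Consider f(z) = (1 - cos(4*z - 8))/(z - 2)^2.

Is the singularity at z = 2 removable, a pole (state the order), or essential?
Let u = z - 2. The argument of cos is 4*z - 8 = 4u, so
  f = (1 - cos(4u))/u^2 = ((4u)^2/2 - (4u)^4/24 + ...)/u^2 = 8 - (32/3)*u^2 + ...
The Laurent expansion about u = 0 has no negative powers; equivalently lim_{z→2} f(z) = 8 exists and is finite.
So the singularity is removable.

Final answer: removable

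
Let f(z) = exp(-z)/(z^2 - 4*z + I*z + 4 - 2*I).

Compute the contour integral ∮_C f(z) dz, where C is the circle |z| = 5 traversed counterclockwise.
2*pi*exp(-2) - 2*pi*exp(-2 + I)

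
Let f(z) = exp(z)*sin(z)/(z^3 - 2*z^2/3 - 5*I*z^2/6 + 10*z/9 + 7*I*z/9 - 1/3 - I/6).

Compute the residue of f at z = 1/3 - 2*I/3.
Write f(z) = P(z)/Q(z) with P(z) = exp(z)*sin(z) and Q(z) = z^3 - 2*z^2/3 - 5*I*z^2/6 + 10*z/9 + 7*I*z/9 - 1/3 - I/6.
The denominator factors as Q(z) = (z - 3*I/2)*(z - 1/3)*(z - 1/3 + 2*I/3), so z = 1/3 - 2*I/3 is a simple zero of Q and P is analytic there; z = 1/3 - 2*I/3 is therefore a simple pole and
  Res(f, z₀) = P(z₀)/Q'(z₀).

Q'(z) = 3*z^2 - 4*z/3 - 5*I*z/3 + 10/9 + 7*I/9, so Q'(1/3 - 2*I/3) = -13/9 - 2*I/9.
P(1/3 - 2*I/3) = exp(1/3 - 2*I/3)*sin(1/3 - 2*I/3).

Res(f, 1/3 - 2*I/3) = (exp(1/3 - 2*I/3)*sin(1/3 - 2*I/3))/(-13/9 - 2*I/9) = (-117/173 + 18*I/173)*exp(1/3 - 2*I/3)*sin(1/3 - 2*I/3)

Final answer: (-117/173 + 18*I/173)*exp(1/3 - 2*I/3)*sin(1/3 - 2*I/3)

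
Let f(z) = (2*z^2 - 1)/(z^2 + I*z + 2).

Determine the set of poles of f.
The singularities of f are the zeros of the denominator. Factoring,
  z^2 + I*z + 2 = (z - I)*(z + 2*I)
so the candidates are z = I, z = -2*I.

Check the numerator P(z) = 2*z^2 - 1 at each one:
  P(I) = -3 ≠ 0, so z = I is a (simple) pole.
  P(-2*I) = -9 ≠ 0, so z = -2*I is a (simple) pole.

Poles of f: {-2*I, I}

Final answer: {-2*I, I}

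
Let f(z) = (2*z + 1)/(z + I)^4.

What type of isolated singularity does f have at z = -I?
pole of order 4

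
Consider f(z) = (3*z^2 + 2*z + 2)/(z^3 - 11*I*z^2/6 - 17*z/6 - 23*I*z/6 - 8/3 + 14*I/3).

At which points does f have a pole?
The singularities of f are the zeros of the denominator. Factoring,
  z^3 - 11*I*z^2/6 - 17*z/6 - 23*I*z/6 - 8/3 + 14*I/3 = (z - 1 - I)*(z - 1 - 3*I/2)*(z + 2 + 2*I/3)
so the candidates are z = 1 + I, z = 1 + 3*I/2, z = -2 - 2*I/3.

Check the numerator P(z) = 3*z^2 + 2*z + 2 at each one:
  P(1 + I) = 4 + 8*I ≠ 0, so z = 1 + I is a (simple) pole.
  P(1 + 3*I/2) = 1/4 + 12*I ≠ 0, so z = 1 + 3*I/2 is a (simple) pole.
  P(-2 - 2*I/3) = 26/3 + 20*I/3 ≠ 0, so z = -2 - 2*I/3 is a (simple) pole.

Poles of f: {-2 - 2*I/3, 1 + I, 1 + 3*I/2}

Final answer: {-2 - 2*I/3, 1 + I, 1 + 3*I/2}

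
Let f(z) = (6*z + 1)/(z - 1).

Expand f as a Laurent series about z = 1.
7/(z - 1) + 6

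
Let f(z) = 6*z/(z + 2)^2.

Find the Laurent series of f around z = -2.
Put w = z - (-2), i.e. z = w - 2. The denominator is w^2, so it suffices to rewrite the numerator in powers of w.

P(z) = 6*z
P(w - 2) = -12 + 6*w

Dividing each term by w^2:
  f = -12/w^2 + 6/w

Substituting back w = z + 2:
  f(z) = -12/(z + 2)^2 + 6/(z + 2)

The series is finite because the numerator is a polynomial; the negative powers form the principal part, and the coefficient of 1/(z + 2) gives Res(f, -2) = 6.

Final answer: -12/(z + 2)^2 + 6/(z + 2)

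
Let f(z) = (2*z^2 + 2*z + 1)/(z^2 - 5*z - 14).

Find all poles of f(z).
The singularities of f are the zeros of the denominator. Factoring,
  z^2 - 5*z - 14 = (z + 2)*(z - 7)
so the candidates are z = -2, z = 7.

Check the numerator P(z) = 2*z^2 + 2*z + 1 at each one:
  P(-2) = 5 ≠ 0, so z = -2 is a (simple) pole.
  P(7) = 113 ≠ 0, so z = 7 is a (simple) pole.

Poles of f: {-2, 7}

Final answer: {-2, 7}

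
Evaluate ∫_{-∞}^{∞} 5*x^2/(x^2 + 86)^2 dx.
Let f(z) = 5*z^2/(z^2 + 86)^2. The denominator has no real zeros and deg Q - deg P = 2 ≥ 2, so the integral of f over the upper semicircle |z| = R tends to 0 as R → ∞. Closing the contour in the upper half-plane,
  ∫_{-∞}^{∞} f(x) dx = 2πi · Σ Res(f, z_k)  over the poles with Im z_k > 0.

Zeros of the denominator: z^2 + 86 = 0 gives z = ±sqrt(86)*I.
Upper half-plane: z = sqrt(86)*I (a pole of order 2).

Write f(z) = g(z)/(z - sqrt(86)*I)^2 with g(z) = 5*z^2/(z + sqrt(86)*I)^2. For a double pole, Res(f, z₀) = g'(z₀):
  g'(z) = 10*sqrt(86)*I*z/(z + sqrt(86)*I)^3
  Res(f, sqrt(86)*I) = g'(sqrt(86)*I) = -5*sqrt(86)*I/344

∫_{-∞}^{∞} f(x) dx = 2πi · (-5*sqrt(86)*I/344) = 5*sqrt(86)*pi/172

Final answer: 5*sqrt(86)*pi/172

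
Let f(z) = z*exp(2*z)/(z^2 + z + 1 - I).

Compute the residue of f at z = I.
(2/5 + I/5)*exp(2*I)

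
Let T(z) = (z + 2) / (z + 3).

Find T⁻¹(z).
Set w = T(z) = (z + 2) / (z + 3) and solve for z:
  w*(z + 3) = z + 2
  3*w + z*(w - 1) - 2 = 0
  z*(w - 1) = 2 - 3*w
  z = (3*w - 2)/(1 - w)
Renaming the variable, T⁻¹(z) = (3*z - 2)/(-z + 1) = (-3*z + 2)/(z - 1).
(Check: ad - bc = 1 ≠ 0, so T is invertible.)

Final answer: (-3*z + 2)/(z - 1)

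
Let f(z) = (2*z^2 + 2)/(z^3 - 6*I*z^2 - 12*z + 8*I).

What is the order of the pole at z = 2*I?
Factor the denominator:
  z^3 - 6*I*z^2 - 12*z + 8*I = (z - 2*I)^3

The numerator P(z) = 2*z^2 + 2 has P(2*I) = -6 ≠ 0, so no factor of (z - 2*I) cancels.
Near z = 2*I we can therefore write f(z) = g(z)/(z - 2*I)^3 with g analytic at 2*I and g(2*I) ≠ 0 (g is just the numerator).

Hence z = 2*I is a pole of order 3.

Final answer: 3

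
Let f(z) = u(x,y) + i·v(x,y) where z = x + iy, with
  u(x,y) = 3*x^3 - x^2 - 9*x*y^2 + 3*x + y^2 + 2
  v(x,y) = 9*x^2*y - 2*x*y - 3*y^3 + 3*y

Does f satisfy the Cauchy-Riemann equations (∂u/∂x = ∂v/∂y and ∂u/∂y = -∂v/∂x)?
∂u/∂x = 9*x^2 - 2*x - 9*y^2 + 3
∂v/∂y = 9*x^2 - 2*x - 9*y^2 + 3
∂u/∂y = -18*x*y + 2*y
∂v/∂x = 18*x*y - 2*y
∂u/∂x = ∂v/∂y and ∂u/∂y = -∂v/∂x hold identically; f is analytic.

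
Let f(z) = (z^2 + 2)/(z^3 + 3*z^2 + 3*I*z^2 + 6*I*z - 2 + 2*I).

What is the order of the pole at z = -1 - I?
Factor the denominator:
  z^3 + 3*z^2 + 3*I*z^2 + 6*I*z - 2 + 2*I = (z + 1 + I)^3

The numerator P(z) = z^2 + 2 has P(-1 - I) = 2 + 2*I ≠ 0, so no factor of (z + 1 + I) cancels.
Near z = -1 - I we can therefore write f(z) = g(z)/(z + 1 + I)^3 with g analytic at -1 - I and g(-1 - I) ≠ 0 (g is just the numerator).

Hence z = -1 - I is a pole of order 3.

Final answer: 3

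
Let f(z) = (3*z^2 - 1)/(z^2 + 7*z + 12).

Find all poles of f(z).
{-4, -3}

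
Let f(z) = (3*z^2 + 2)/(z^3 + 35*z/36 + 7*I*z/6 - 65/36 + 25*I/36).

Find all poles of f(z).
The singularities of f are the zeros of the denominator. Factoring,
  z^3 + 35*z/36 + 7*I*z/6 - 65/36 + 25*I/36 = (z + 1/3 + I)*(z + 2/3 - 3*I/2)*(z - 1 + I/2)
so the candidates are z = -1/3 - I, z = -2/3 + 3*I/2, z = 1 - I/2.

Check the numerator P(z) = 3*z^2 + 2 at each one:
  P(-1/3 - I) = -2/3 + 2*I ≠ 0, so z = -1/3 - I is a (simple) pole.
  P(-2/3 + 3*I/2) = -41/12 - 6*I ≠ 0, so z = -2/3 + 3*I/2 is a (simple) pole.
  P(1 - I/2) = 17/4 - 3*I ≠ 0, so z = 1 - I/2 is a (simple) pole.

Poles of f: {-2/3 + 3*I/2, -1/3 - I, 1 - I/2}

Final answer: {-2/3 + 3*I/2, -1/3 - I, 1 - I/2}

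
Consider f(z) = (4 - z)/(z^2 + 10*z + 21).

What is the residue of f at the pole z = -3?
7/4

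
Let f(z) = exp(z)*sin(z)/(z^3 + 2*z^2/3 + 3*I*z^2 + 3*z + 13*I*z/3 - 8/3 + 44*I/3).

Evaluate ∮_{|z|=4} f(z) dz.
By the residue theorem, ∮_C f(z) dz = 2πi · (sum of the residues of f at the poles inside |z| = 4).

The denominator factors as (z + 1 + 2*I)*(z - 1 + 3*I)*(z + 2/3 - 2*I), so the singularities of f are simple poles at z = -1 - 2*I, z = 1 - 3*I, z = -2/3 + 2*I.
  |-1 - 2*I|² = 5 < 16 = 4², so this pole is inside the contour.
  |1 - 3*I|² = 10 < 16 = 4², so this pole is inside the contour.
  |-2/3 + 2*I|² = 40/9 < 16 = 4², so this pole is inside the contour.

With P(z) = exp(z)*sin(z) and Q(z) = z^3 + 2*z^2/3 + 3*I*z^2 + 3*z + 13*I*z/3 - 8/3 + 44*I/3, each pole is simple, so Res(f, z₀) = P(z₀)/Q'(z₀) with Q'(z) = 3*z^2 + 4*z/3 + 6*I*z + 3 + 13*I/3.
  Res(f, -1 - 2*I) = P(-1 - 2*I)/Q'(-1 - 2*I) = (-exp(-1 - 2*I)*sin(1 + 2*I))/(14/3 + 23*I/3) = (-42/725 + 69*I/725)*exp(-1 - 2*I)*sin(1 + 2*I)
  Res(f, 1 - 3*I) = P(1 - 3*I)/Q'(1 - 3*I) = (exp(1 - 3*I)*sin(1 - 3*I))/(-5/3 - 35*I/3) = (-3/250 + 21*I/250)*exp(1 - 3*I)*sin(1 - 3*I)
  Res(f, -2/3 + 2*I) = P(-2/3 + 2*I)/Q'(-2/3 + 2*I) = (-exp(-2/3 + 2*I)*sin(2/3 - 2*I))/(-185/9 - 5*I) = (333/7250 - 81*I/7250)*exp(-2/3 + 2*I)*sin(2/3 - 2*I)

Sum of residues inside C: (-3/250 + 21*I/250)*exp(1 - 3*I)*sin(1 - 3*I) + (333/7250 - 81*I/7250)*exp(-2/3 + 2*I)*sin(2/3 - 2*I) + (-42/725 + 69*I/725)*exp(-1 - 2*I)*sin(1 + 2*I)
∮_C f(z) dz = 2πi · ((-3/250 + 21*I/250)*exp(1 - 3*I)*sin(1 - 3*I) + (333/7250 - 81*I/7250)*exp(-2/3 + 2*I)*sin(2/3 - 2*I) + (-42/725 + 69*I/725)*exp(-1 - 2*I)*sin(1 + 2*I)) = pi*(-21/125 - 3*I/125)*exp(1 - 3*I)*sin(1 - 3*I) + pi*(81/3625 + 333*I/3625)*exp(-2/3 + 2*I)*sin(2/3 - 2*I) + pi*(-138/725 - 84*I/725)*exp(-1 - 2*I)*sin(1 + 2*I)

Final answer: pi*(-21/125 - 3*I/125)*exp(1 - 3*I)*sin(1 - 3*I) + pi*(81/3625 + 333*I/3625)*exp(-2/3 + 2*I)*sin(2/3 - 2*I) + pi*(-138/725 - 84*I/725)*exp(-1 - 2*I)*sin(1 + 2*I)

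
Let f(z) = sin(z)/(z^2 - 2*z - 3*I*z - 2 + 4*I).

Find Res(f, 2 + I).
(2/5 + I/5)*sin(2 + I)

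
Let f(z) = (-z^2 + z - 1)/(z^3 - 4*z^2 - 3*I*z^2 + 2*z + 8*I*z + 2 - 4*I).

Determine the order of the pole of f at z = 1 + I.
Factor the denominator:
  z^3 - 4*z^2 - 3*I*z^2 + 2*z + 8*I*z + 2 - 4*I = (z - 1 - I)^2*(z - 2 - I)

The numerator P(z) = -z^2 + z - 1 has P(1 + I) = -I ≠ 0, so no factor of (z - 1 - I) cancels.
Near z = 1 + I we can therefore write f(z) = g(z)/(z - 1 - I)^2 with g analytic at 1 + I and g(1 + I) ≠ 0 (g is the numerator divided by the remaining denominator factors).

Hence z = 1 + I is a pole of order 2.

Final answer: 2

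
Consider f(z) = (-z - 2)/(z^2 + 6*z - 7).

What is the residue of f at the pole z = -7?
Write f(z) = P(z)/Q(z) with P(z) = -z - 2 and Q(z) = z^2 + 6*z - 7.
The denominator factors as Q(z) = (z + 7)*(z - 1), so z = -7 is a simple zero of Q and P is analytic there; z = -7 is therefore a simple pole and
  Res(f, z₀) = P(z₀)/Q'(z₀).

Q'(z) = 2*z + 6, so Q'(-7) = -8.
P(-7) = 5.

Res(f, -7) = (5)/(-8) = -5/8

Final answer: -5/8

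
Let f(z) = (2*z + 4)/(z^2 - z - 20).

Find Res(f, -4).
Write f(z) = P(z)/Q(z) with P(z) = 2*z + 4 and Q(z) = z^2 - z - 20.
The denominator factors as Q(z) = (z - 5)*(z + 4), so z = -4 is a simple zero of Q and P is analytic there; z = -4 is therefore a simple pole and
  Res(f, z₀) = P(z₀)/Q'(z₀).

Q'(z) = 2*z - 1, so Q'(-4) = -9.
P(-4) = -4.

Res(f, -4) = (-4)/(-9) = 4/9

Final answer: 4/9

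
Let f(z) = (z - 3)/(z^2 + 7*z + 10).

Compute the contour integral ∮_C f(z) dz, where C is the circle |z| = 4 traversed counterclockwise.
-10*I*pi/3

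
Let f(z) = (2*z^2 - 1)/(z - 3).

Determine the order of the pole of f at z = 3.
Factor the denominator:
  z - 3 = (z - 3)

The numerator P(z) = 2*z^2 - 1 has P(3) = 17 ≠ 0, so no factor of (z - 3) cancels.
Near z = 3 we can therefore write f(z) = g(z)/(z - 3) with g analytic at 3 and g(3) ≠ 0 (g is just the numerator).

Hence z = 3 is a pole of order 1.

Final answer: 1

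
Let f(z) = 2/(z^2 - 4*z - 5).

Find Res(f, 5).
1/3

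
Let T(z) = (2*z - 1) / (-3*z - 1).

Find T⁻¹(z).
Set w = T(z) = (2*z - 1) / (-3*z - 1) and solve for z:
  w*(-3*z - 1) = 2*z - 1
  -w + z*(-3*w - 2) + 1 = 0
  z*(-3*w - 2) = w - 1
  z = (1 - w)/(3*w + 2)
Renaming the variable, T⁻¹(z) = (-z + 1)/(3*z + 2).
(Check: ad - bc = -5 ≠ 0, so T is invertible.)

Final answer: (-z + 1)/(3*z + 2)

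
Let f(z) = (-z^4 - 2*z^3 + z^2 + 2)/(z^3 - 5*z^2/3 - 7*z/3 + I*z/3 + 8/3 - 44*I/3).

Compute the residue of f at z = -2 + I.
438/725 + 384*I/725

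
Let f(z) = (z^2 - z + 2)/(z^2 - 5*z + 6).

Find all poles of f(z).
The singularities of f are the zeros of the denominator. Factoring,
  z^2 - 5*z + 6 = (z - 3)*(z - 2)
so the candidates are z = 3, z = 2.

Check the numerator P(z) = z^2 - z + 2 at each one:
  P(3) = 8 ≠ 0, so z = 3 is a (simple) pole.
  P(2) = 4 ≠ 0, so z = 2 is a (simple) pole.

Poles of f: {2, 3}

Final answer: {2, 3}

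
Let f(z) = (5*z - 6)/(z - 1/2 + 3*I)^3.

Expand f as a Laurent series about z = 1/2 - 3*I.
(-7/2 - 15*I)/(z - 1/2 + 3*I)^3 + 5/(z - 1/2 + 3*I)^2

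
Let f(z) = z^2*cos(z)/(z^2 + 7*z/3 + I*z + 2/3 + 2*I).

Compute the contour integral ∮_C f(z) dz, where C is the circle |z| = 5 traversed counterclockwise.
By the residue theorem, ∮_C f(z) dz = 2πi · (sum of the residues of f at the poles inside |z| = 5).

The denominator factors as (z + 1/3 + I)*(z + 2), so the singularities of f are simple poles at z = -1/3 - I, z = -2.
  |-1/3 - I|² = 10/9 < 25 = 5², so this pole is inside the contour.
  |-2|² = 4 < 25 = 5², so this pole is inside the contour.

With P(z) = z^2*cos(z) and Q(z) = z^2 + 7*z/3 + I*z + 2/3 + 2*I, each pole is simple, so Res(f, z₀) = P(z₀)/Q'(z₀) with Q'(z) = 2*z + 7/3 + I.
  Res(f, -1/3 - I) = P(-1/3 - I)/Q'(-1/3 - I) = ((-8/9 + 2*I/3)*cos(1/3 + I))/(5/3 - I) = (-29/51 + I/17)*cos(1/3 + I)
  Res(f, -2) = P(-2)/Q'(-2) = (4*cos(2))/(-5/3 + I) = (-30/17 - 18*I/17)*cos(2)

Sum of residues inside C: (-29/51 + I/17)*cos(1/3 + I) + (-30/17 - 18*I/17)*cos(2)
∮_C f(z) dz = 2πi · ((-29/51 + I/17)*cos(1/3 + I) + (-30/17 - 18*I/17)*cos(2)) = pi*(-2/17 - 58*I/51)*cos(1/3 + I) + pi*(36/17 - 60*I/17)*cos(2)

Final answer: pi*(-2/17 - 58*I/51)*cos(1/3 + I) + pi*(36/17 - 60*I/17)*cos(2)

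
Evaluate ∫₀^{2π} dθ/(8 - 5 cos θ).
Call the integral J. The integrand is 2π-periodic and we integrate over a full period, so shifting θ does not change the value (θ → θ + π flips the sign of the trig term). Hence
  J = ∫₀^{2π} dθ/(8 + 5 cos θ).
Put z = e^{iθ}: then cos θ = (z + 1/z)/2, dθ = dz/(iz), and z runs once counterclockwise around |z| = 1:
  J = ∮_{|z|=1} 1/(8 + 5*(z + 1/z)/2) · dz/(iz) = (2/i) ∮_{|z|=1} dz/(5*z^2 + 16*z + 5).
The roots of 5*z^2 + 16*z + 5 are z = (-8 ± sqrt(8^2 - 5^2))/5, with sqrt(39) = sqrt(39); their product is 1, so only z₊ = -8/5 + sqrt(39)/5 lies inside the unit circle (z₋ = -8/5 - sqrt(39)/5 lies outside).
z₊ is a simple zero of q(z) = 5*z^2 + 16*z + 5, so Res(1/q, z₊) = 1/q'(z₊) with q'(z) = 10*z + 16; and q'(z₊) = 5*(z₊ - z₋) = 2*sqrt(39).
Therefore J = (2/i) · 2πi · 1/(2*sqrt(39)) = 2*pi/(sqrt(39)) = 2*sqrt(39)*pi/39

Final answer: 2*sqrt(39)*pi/39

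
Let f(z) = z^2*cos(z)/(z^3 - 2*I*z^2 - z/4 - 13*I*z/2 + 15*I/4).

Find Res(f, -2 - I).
Write f(z) = P(z)/Q(z) with P(z) = z^2*cos(z) and Q(z) = z^3 - 2*I*z^2 - z/4 - 13*I*z/2 + 15*I/4.
The denominator factors as Q(z) = (z + 2 + I)*(z - 1/2)*(z - 3/2 - 3*I), so z = -2 - I is a simple zero of Q and P is analytic there; z = -2 - I is therefore a simple pole and
  Res(f, z₀) = P(z₀)/Q'(z₀).

Q'(z) = 3*z^2 - 4*I*z - 1/4 - 13*I/2, so Q'(-2 - I) = 19/4 + 27*I/2.
P(-2 - I) = (3 + 4*I)*cos(2 + I).

Res(f, -2 - I) = ((3 + 4*I)*cos(2 + I))/(19/4 + 27*I/2) = (1092/3277 - 344*I/3277)*cos(2 + I)

Final answer: (1092/3277 - 344*I/3277)*cos(2 + I)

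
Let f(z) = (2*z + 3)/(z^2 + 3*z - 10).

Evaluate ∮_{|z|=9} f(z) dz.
By the residue theorem, ∮_C f(z) dz = 2πi · (sum of the residues of f at the poles inside |z| = 9).

The denominator factors as (z - 2)*(z + 5), so the singularities of f are simple poles at z = 2, z = -5.
  |2|² = 4 < 81 = 9², so this pole is inside the contour.
  |-5|² = 25 < 81 = 9², so this pole is inside the contour.

With P(z) = 2*z + 3 and Q(z) = z^2 + 3*z - 10, each pole is simple, so Res(f, z₀) = P(z₀)/Q'(z₀) with Q'(z) = 2*z + 3.
  Res(f, 2) = P(2)/Q'(2) = (7)/(7) = 1
  Res(f, -5) = P(-5)/Q'(-5) = (-7)/(-7) = 1

Sum of residues inside C: 2
∮_C f(z) dz = 2πi · (2) = 4*I*pi

Final answer: 4*I*pi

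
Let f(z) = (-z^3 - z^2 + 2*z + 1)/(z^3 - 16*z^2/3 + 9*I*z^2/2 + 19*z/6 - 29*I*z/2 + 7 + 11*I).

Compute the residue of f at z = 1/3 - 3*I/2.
Write f(z) = P(z)/Q(z) with P(z) = -z^3 - z^2 + 2*z + 1 and Q(z) = z^3 - 16*z^2/3 + 9*I*z^2/2 + 19*z/6 - 29*I*z/2 + 7 + 11*I.
The denominator factors as Q(z) = (z - 1/3 + 3*I/2)*(z - 2)*(z - 3 + 3*I), so z = 1/3 - 3*I/2 is a simple zero of Q and P is analytic there; z = 1/3 - 3*I/2 is therefore a simple pole and
  Res(f, z₀) = P(z₀)/Q'(z₀).

Q'(z) = 3*z^2 - 32*z/3 + 9*I*z + 19/6 - 29*I/2, so Q'(1/3 - 3*I/2) = 241/36 + 3*I/2.
P(1/3 - 3*I/2) = 325/54 - 39*I/8.

Res(f, 1/3 - 3*I/2) = (325/54 - 39*I/8)/(241/36 + 3*I/2) = 128219/182991 - 107991*I/121994

Final answer: 128219/182991 - 107991*I/121994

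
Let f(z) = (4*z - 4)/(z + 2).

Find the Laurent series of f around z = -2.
Put w = z - (-2), i.e. z = w - 2. The denominator is w, so it suffices to rewrite the numerator in powers of w.

P(z) = 4*z - 4
P(w - 2) = -12 + 4*w

Dividing each term by w:
  f = -12/w + 4

Substituting back w = z + 2:
  f(z) = -12/(z + 2) + 4

The series is finite because the numerator is a polynomial; the negative powers form the principal part, and the coefficient of 1/(z + 2) gives Res(f, -2) = -12.

Final answer: -12/(z + 2) + 4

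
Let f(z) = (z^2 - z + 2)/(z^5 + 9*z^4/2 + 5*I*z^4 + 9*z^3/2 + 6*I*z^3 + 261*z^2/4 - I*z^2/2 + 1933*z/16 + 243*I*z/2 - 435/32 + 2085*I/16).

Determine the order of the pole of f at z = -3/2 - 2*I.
Factor the denominator:
  z^5 + 9*z^4/2 + 5*I*z^4 + 9*z^3/2 + 6*I*z^3 + 261*z^2/4 - I*z^2/2 + 1933*z/16 + 243*I*z/2 - 435/32 + 2085*I/16 = (z + 3/2 + 2*I)^4*(z - 3/2 - 3*I)

The numerator P(z) = z^2 - z + 2 has P(-3/2 - 2*I) = 7/4 + 8*I ≠ 0, so no factor of (z + 3/2 + 2*I) cancels.
Near z = -3/2 - 2*I we can therefore write f(z) = g(z)/(z + 3/2 + 2*I)^4 with g analytic at -3/2 - 2*I and g(-3/2 - 2*I) ≠ 0 (g is the numerator divided by the remaining denominator factors).

Hence z = -3/2 - 2*I is a pole of order 4.

Final answer: 4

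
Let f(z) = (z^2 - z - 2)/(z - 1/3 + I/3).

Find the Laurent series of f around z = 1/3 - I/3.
(-7/3 + I/9)/(z - 1/3 + I/3) - 1/3 - 2*I/3 + (z - 1/3 + I/3)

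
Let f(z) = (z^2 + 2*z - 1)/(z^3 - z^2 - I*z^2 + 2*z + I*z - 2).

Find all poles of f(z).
{-I, 2*I, 1}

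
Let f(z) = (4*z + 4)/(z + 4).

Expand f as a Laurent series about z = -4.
Put w = z - (-4), i.e. z = w - 4. The denominator is w, so it suffices to rewrite the numerator in powers of w.

P(z) = 4*z + 4
P(w - 4) = -12 + 4*w

Dividing each term by w:
  f = -12/w + 4

Substituting back w = z + 4:
  f(z) = -12/(z + 4) + 4

The series is finite because the numerator is a polynomial; the negative powers form the principal part, and the coefficient of 1/(z + 4) gives Res(f, -4) = -12.

Final answer: -12/(z + 4) + 4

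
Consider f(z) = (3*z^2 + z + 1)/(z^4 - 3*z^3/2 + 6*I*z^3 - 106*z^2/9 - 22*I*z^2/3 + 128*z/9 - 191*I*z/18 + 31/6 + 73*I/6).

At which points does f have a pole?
{-1 - I, 1/3 - 2*I, 2/3 - 3*I, 3/2}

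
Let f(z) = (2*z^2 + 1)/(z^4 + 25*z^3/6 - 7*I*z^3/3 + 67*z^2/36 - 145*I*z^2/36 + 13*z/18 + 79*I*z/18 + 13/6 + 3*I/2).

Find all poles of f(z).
The singularities of f are the zeros of the denominator. Factoring,
  z^4 + 25*z^3/6 - 7*I*z^3/3 + 67*z^2/36 - 145*I*z^2/36 + 13*z/18 + 79*I*z/18 + 13/6 + 3*I/2 = (z + 1/3 - I/3)*(z + 3 - I)*(z - 2/3 + I/2)*(z + 3/2 - 3*I/2)
so the candidates are z = -1/3 + I/3, z = -3 + I, z = 2/3 - I/2, z = -3/2 + 3*I/2.

Check the numerator P(z) = 2*z^2 + 1 at each one:
  P(-1/3 + I/3) = 1 - 4*I/9 ≠ 0, so z = -1/3 + I/3 is a (simple) pole.
  P(-3 + I) = 17 - 12*I ≠ 0, so z = -3 + I is a (simple) pole.
  P(2/3 - I/2) = 25/18 - 4*I/3 ≠ 0, so z = 2/3 - I/2 is a (simple) pole.
  P(-3/2 + 3*I/2) = 1 - 9*I ≠ 0, so z = -3/2 + 3*I/2 is a (simple) pole.

Poles of f: {-3 + I, -3/2 + 3*I/2, -1/3 + I/3, 2/3 - I/2}

Final answer: {-3 + I, -3/2 + 3*I/2, -1/3 + I/3, 2/3 - I/2}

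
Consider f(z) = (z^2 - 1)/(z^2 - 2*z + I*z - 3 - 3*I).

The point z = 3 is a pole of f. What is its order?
1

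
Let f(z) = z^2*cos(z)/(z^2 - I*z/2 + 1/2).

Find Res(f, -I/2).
-I*cosh(1/2)/6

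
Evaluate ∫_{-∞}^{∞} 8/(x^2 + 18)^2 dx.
Let f(z) = 8/(z^2 + 18)^2. The denominator has no real zeros and deg Q - deg P = 4 ≥ 2, so the integral of f over the upper semicircle |z| = R tends to 0 as R → ∞. Closing the contour in the upper half-plane,
  ∫_{-∞}^{∞} f(x) dx = 2πi · Σ Res(f, z_k)  over the poles with Im z_k > 0.

Zeros of the denominator: z^2 + 18 = 0 gives z = ±3*sqrt(2)*I.
Upper half-plane: z = 3*sqrt(2)*I (a pole of order 2).

Write f(z) = g(z)/(z - 3*sqrt(2)*I)^2 with g(z) = 8/(z + 3*sqrt(2)*I)^2. For a double pole, Res(f, z₀) = g'(z₀):
  g'(z) = -16/(z + 3*sqrt(2)*I)^3
  Res(f, 3*sqrt(2)*I) = g'(3*sqrt(2)*I) = -sqrt(2)*I/54

∫_{-∞}^{∞} f(x) dx = 2πi · (-sqrt(2)*I/54) = sqrt(2)*pi/27

Final answer: sqrt(2)*pi/27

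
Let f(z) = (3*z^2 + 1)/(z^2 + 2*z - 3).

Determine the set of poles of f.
The singularities of f are the zeros of the denominator. Factoring,
  z^2 + 2*z - 3 = (z - 1)*(z + 3)
so the candidates are z = 1, z = -3.

Check the numerator P(z) = 3*z^2 + 1 at each one:
  P(1) = 4 ≠ 0, so z = 1 is a (simple) pole.
  P(-3) = 28 ≠ 0, so z = -3 is a (simple) pole.

Poles of f: {-3, 1}

Final answer: {-3, 1}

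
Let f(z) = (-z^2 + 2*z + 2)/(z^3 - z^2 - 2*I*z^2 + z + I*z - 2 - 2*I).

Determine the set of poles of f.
{-I, 2*I, 1 + I}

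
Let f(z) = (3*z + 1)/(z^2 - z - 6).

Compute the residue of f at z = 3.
2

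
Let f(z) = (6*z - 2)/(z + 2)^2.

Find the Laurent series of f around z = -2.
Put w = z - (-2), i.e. z = w - 2. The denominator is w^2, so it suffices to rewrite the numerator in powers of w.

P(z) = 6*z - 2
P(w - 2) = -14 + 6*w

Dividing each term by w^2:
  f = -14/w^2 + 6/w

Substituting back w = z + 2:
  f(z) = -14/(z + 2)^2 + 6/(z + 2)

The series is finite because the numerator is a polynomial; the negative powers form the principal part, and the coefficient of 1/(z + 2) gives Res(f, -2) = 6.

Final answer: -14/(z + 2)^2 + 6/(z + 2)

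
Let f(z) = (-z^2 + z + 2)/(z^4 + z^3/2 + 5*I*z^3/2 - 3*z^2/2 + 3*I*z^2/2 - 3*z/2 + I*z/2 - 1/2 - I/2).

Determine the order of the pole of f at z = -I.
Factor the denominator:
  z^4 + z^3/2 + 5*I*z^3/2 - 3*z^2/2 + 3*I*z^2/2 - 3*z/2 + I*z/2 - 1/2 - I/2 = (z + I)^3*(z + 1/2 - I/2)

The numerator P(z) = -z^2 + z + 2 has P(-I) = 3 - I ≠ 0, so no factor of (z + I) cancels.
Near z = -I we can therefore write f(z) = g(z)/(z + I)^3 with g analytic at -I and g(-I) ≠ 0 (g is the numerator divided by the remaining denominator factors).

Hence z = -I is a pole of order 3.

Final answer: 3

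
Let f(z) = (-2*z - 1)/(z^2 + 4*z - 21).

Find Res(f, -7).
Write f(z) = P(z)/Q(z) with P(z) = -2*z - 1 and Q(z) = z^2 + 4*z - 21.
The denominator factors as Q(z) = (z - 3)*(z + 7), so z = -7 is a simple zero of Q and P is analytic there; z = -7 is therefore a simple pole and
  Res(f, z₀) = P(z₀)/Q'(z₀).

Q'(z) = 2*z + 4, so Q'(-7) = -10.
P(-7) = 13.

Res(f, -7) = (13)/(-10) = -13/10

Final answer: -13/10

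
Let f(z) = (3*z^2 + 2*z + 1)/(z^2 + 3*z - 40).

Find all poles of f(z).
The singularities of f are the zeros of the denominator. Factoring,
  z^2 + 3*z - 40 = (z + 8)*(z - 5)
so the candidates are z = -8, z = 5.

Check the numerator P(z) = 3*z^2 + 2*z + 1 at each one:
  P(-8) = 177 ≠ 0, so z = -8 is a (simple) pole.
  P(5) = 86 ≠ 0, so z = 5 is a (simple) pole.

Poles of f: {-8, 5}

Final answer: {-8, 5}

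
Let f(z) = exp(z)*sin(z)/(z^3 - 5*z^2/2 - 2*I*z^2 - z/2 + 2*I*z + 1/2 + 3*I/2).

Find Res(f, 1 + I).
(-6/13 + 4*I/13)*exp(1 + I)*sin(1 + I)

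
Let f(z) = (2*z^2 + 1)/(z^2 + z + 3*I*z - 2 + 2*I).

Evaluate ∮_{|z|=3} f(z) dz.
pi*(12 - 4*I)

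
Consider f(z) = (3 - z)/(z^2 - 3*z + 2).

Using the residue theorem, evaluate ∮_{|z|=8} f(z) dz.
By the residue theorem, ∮_C f(z) dz = 2πi · (sum of the residues of f at the poles inside |z| = 8).

The denominator factors as (z - 1)*(z - 2), so the singularities of f are simple poles at z = 1, z = 2.
  |1|² = 1 < 64 = 8², so this pole is inside the contour.
  |2|² = 4 < 64 = 8², so this pole is inside the contour.

With P(z) = 3 - z and Q(z) = z^2 - 3*z + 2, each pole is simple, so Res(f, z₀) = P(z₀)/Q'(z₀) with Q'(z) = 2*z - 3.
  Res(f, 1) = P(1)/Q'(1) = (2)/(-1) = -2
  Res(f, 2) = P(2)/Q'(2) = (1)/(1) = 1

Sum of residues inside C: -1
∮_C f(z) dz = 2πi · (-1) = -2*I*pi

Final answer: -2*I*pi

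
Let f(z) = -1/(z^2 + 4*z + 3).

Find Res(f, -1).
Write f(z) = P(z)/Q(z) with P(z) = -1 and Q(z) = z^2 + 4*z + 3.
The denominator factors as Q(z) = (z + 3)*(z + 1), so z = -1 is a simple zero of Q and P is analytic there; z = -1 is therefore a simple pole and
  Res(f, z₀) = P(z₀)/Q'(z₀).

Q'(z) = 2*z + 4, so Q'(-1) = 2.
P(-1) = -1.

Res(f, -1) = (-1)/(2) = -1/2

Final answer: -1/2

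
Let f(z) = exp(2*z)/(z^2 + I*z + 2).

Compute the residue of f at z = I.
-I*exp(2*I)/3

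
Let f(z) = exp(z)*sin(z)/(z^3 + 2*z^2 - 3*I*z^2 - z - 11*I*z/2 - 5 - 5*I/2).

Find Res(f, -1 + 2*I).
(8/65 - 14*I/65)*exp(-1 + 2*I)*sin(1 - 2*I)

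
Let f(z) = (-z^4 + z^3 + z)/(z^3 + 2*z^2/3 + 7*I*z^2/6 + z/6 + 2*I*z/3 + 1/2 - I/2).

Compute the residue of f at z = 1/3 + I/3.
Write f(z) = P(z)/Q(z) with P(z) = -z^4 + z^3 + z and Q(z) = z^3 + 2*z^2/3 + 7*I*z^2/6 + z/6 + 2*I*z/3 + 1/2 - I/2.
The denominator factors as Q(z) = (z + 3*I/2)*(z - 1/3 - I/3)*(z + 1), so z = 1/3 + I/3 is a simple zero of Q and P is analytic there; z = 1/3 + I/3 is therefore a simple pole and
  Res(f, z₀) = P(z₀)/Q'(z₀).

Q'(z) = 3*z^2 + 4*z/3 + 7*I*z/3 + 1/6 + 2*I/3, so Q'(1/3 + I/3) = -1/6 + 23*I/9.
P(1/3 + I/3) = 25/81 + 11*I/27.

Res(f, 1/3 + I/3) = (25/81 + 11*I/27)/(-1/6 + 23*I/9) = 962/6375 - 2498*I/19125

Final answer: 962/6375 - 2498*I/19125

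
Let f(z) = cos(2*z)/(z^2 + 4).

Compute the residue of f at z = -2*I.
Write f(z) = P(z)/Q(z) with P(z) = cos(2*z) and Q(z) = z^2 + 4.
The denominator factors as Q(z) = (z - 2*I)*(z + 2*I), so z = -2*I is a simple zero of Q and P is analytic there; z = -2*I is therefore a simple pole and
  Res(f, z₀) = P(z₀)/Q'(z₀).

Q'(z) = 2*z, so Q'(-2*I) = -4*I.
P(-2*I) = cosh(4).

Res(f, -2*I) = (cosh(4))/(-4*I) = I*cosh(4)/4

Final answer: I*cosh(4)/4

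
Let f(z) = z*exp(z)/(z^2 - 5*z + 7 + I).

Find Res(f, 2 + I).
-I*exp(2 + I)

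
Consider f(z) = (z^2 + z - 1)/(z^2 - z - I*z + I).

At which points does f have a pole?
The singularities of f are the zeros of the denominator. Factoring,
  z^2 - z - I*z + I = (z - 1)*(z - I)
so the candidates are z = 1, z = I.

Check the numerator P(z) = z^2 + z - 1 at each one:
  P(1) = 1 ≠ 0, so z = 1 is a (simple) pole.
  P(I) = -2 + I ≠ 0, so z = I is a (simple) pole.

Poles of f: {I, 1}

Final answer: {I, 1}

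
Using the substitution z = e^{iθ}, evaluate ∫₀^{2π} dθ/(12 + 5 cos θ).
Let J = ∫₀^{2π} dθ/(12 + 5 cos θ).
Put z = e^{iθ}: then cos θ = (z + 1/z)/2, dθ = dz/(iz), and z runs once counterclockwise around |z| = 1:
  J = ∮_{|z|=1} 1/(12 + 5*(z + 1/z)/2) · dz/(iz) = (2/i) ∮_{|z|=1} dz/(5*z^2 + 24*z + 5).
The roots of 5*z^2 + 24*z + 5 are z = (-12 ± sqrt(12^2 - 5^2))/5, with sqrt(119) = sqrt(119); their product is 1, so only z₊ = -12/5 + sqrt(119)/5 lies inside the unit circle (z₋ = -12/5 - sqrt(119)/5 lies outside).
z₊ is a simple zero of q(z) = 5*z^2 + 24*z + 5, so Res(1/q, z₊) = 1/q'(z₊) with q'(z) = 10*z + 24; and q'(z₊) = 5*(z₊ - z₋) = 2*sqrt(119).
Therefore J = (2/i) · 2πi · 1/(2*sqrt(119)) = 2*pi/(sqrt(119)) = 2*sqrt(119)*pi/119

Final answer: 2*sqrt(119)*pi/119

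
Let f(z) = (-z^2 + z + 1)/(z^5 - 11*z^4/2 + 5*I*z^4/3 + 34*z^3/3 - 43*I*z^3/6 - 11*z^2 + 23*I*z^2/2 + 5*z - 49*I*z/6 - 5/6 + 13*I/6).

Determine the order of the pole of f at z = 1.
Factor the denominator:
  z^5 - 11*z^4/2 + 5*I*z^4/3 + 34*z^3/3 - 43*I*z^3/6 - 11*z^2 + 23*I*z^2/2 + 5*z - 49*I*z/6 - 5/6 + 13*I/6 = (z - 1)^3*(z - 3/2 + 2*I/3)*(z - 1 + I)

The numerator P(z) = -z^2 + z + 1 has P(1) = 1 ≠ 0, so no factor of (z - 1) cancels.
Near z = 1 we can therefore write f(z) = g(z)/(z - 1)^3 with g analytic at 1 and g(1) ≠ 0 (g is the numerator divided by the remaining denominator factors).

Hence z = 1 is a pole of order 3.

Final answer: 3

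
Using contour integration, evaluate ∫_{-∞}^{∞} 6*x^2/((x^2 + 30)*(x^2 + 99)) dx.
2*pi*(-sqrt(30) + 3*sqrt(11))/23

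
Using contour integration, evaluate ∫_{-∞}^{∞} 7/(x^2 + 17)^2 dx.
7*sqrt(17)*pi/578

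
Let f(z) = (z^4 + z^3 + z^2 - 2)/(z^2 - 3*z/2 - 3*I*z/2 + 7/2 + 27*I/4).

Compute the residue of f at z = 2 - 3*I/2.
Write f(z) = P(z)/Q(z) with P(z) = z^4 + z^3 + z^2 - 2 and Q(z) = z^2 - 3*z/2 - 3*I*z/2 + 7/2 + 27*I/4.
The denominator factors as Q(z) = (z + 1/2 - 3*I)*(z - 2 + 3*I/2), so z = 2 - 3*I/2 is a simple zero of Q and P is analytic there; z = 2 - 3*I/2 is therefore a simple pole and
  Res(f, z₀) = P(z₀)/Q'(z₀).

Q'(z) = 2*z - 3/2 - 3*I/2, so Q'(2 - 3*I/2) = 5/2 - 9*I/2.
P(2 - 3*I/2) = -619/16 - 333*I/8.

Res(f, 2 - 3*I/2) = (-619/16 - 333*I/8)/(5/2 - 9*I/2) = 2899/848 - 8901*I/848

Final answer: 2899/848 - 8901*I/848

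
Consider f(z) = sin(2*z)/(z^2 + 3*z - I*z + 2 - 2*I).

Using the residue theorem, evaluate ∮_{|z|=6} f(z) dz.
By the residue theorem, ∮_C f(z) dz = 2πi · (sum of the residues of f at the poles inside |z| = 6).

The denominator factors as (z + 1 - I)*(z + 2), so the singularities of f are simple poles at z = -1 + I, z = -2.
  |-1 + I|² = 2 < 36 = 6², so this pole is inside the contour.
  |-2|² = 4 < 36 = 6², so this pole is inside the contour.

With P(z) = sin(2*z) and Q(z) = z^2 + 3*z - I*z + 2 - 2*I, each pole is simple, so Res(f, z₀) = P(z₀)/Q'(z₀) with Q'(z) = 2*z + 3 - I.
  Res(f, -1 + I) = P(-1 + I)/Q'(-1 + I) = (-sin(2 - 2*I))/(1 + I) = (-1/2 + I/2)*sin(2 - 2*I)
  Res(f, -2) = P(-2)/Q'(-2) = (-sin(4))/(-1 - I) = (1/2 - I/2)*sin(4)

Sum of residues inside C: (1/2 - I/2)*sin(4) + (-1/2 + I/2)*sin(2 - 2*I)
∮_C f(z) dz = 2πi · ((1/2 - I/2)*sin(4) + (-1/2 + I/2)*sin(2 - 2*I)) = pi*(-1 - I)*sin(2 - 2*I) + pi*(1 + I)*sin(4)

Final answer: pi*(-1 - I)*sin(2 - 2*I) + pi*(1 + I)*sin(4)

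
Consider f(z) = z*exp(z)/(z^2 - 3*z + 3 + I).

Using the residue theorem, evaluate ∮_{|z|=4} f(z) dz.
pi*(6/5 + 2*I/5)*exp(1 + I) + pi*(-6/5 + 8*I/5)*exp(2 - I)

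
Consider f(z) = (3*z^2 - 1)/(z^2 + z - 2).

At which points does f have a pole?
The singularities of f are the zeros of the denominator. Factoring,
  z^2 + z - 2 = (z - 1)*(z + 2)
so the candidates are z = 1, z = -2.

Check the numerator P(z) = 3*z^2 - 1 at each one:
  P(1) = 2 ≠ 0, so z = 1 is a (simple) pole.
  P(-2) = 11 ≠ 0, so z = -2 is a (simple) pole.

Poles of f: {-2, 1}

Final answer: {-2, 1}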